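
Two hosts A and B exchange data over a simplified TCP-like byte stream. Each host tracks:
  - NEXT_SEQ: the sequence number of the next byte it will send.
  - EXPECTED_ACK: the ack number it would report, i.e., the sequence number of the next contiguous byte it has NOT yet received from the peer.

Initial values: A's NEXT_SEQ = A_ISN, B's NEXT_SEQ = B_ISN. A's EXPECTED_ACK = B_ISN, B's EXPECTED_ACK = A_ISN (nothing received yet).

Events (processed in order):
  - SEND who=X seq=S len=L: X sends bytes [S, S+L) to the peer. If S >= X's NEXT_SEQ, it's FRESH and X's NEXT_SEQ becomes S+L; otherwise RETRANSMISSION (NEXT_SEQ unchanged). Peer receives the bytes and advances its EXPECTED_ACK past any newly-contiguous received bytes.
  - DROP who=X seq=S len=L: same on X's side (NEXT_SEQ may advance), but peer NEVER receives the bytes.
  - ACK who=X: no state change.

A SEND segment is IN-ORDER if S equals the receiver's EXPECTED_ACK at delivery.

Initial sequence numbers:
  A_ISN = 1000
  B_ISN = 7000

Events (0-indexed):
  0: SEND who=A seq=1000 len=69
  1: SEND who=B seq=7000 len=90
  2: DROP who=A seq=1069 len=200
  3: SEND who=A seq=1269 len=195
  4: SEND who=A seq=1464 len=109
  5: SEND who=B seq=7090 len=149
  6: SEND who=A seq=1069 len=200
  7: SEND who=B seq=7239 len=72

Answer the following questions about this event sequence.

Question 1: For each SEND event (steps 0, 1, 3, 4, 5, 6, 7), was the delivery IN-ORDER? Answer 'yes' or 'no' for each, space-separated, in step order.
Answer: yes yes no no yes yes yes

Derivation:
Step 0: SEND seq=1000 -> in-order
Step 1: SEND seq=7000 -> in-order
Step 3: SEND seq=1269 -> out-of-order
Step 4: SEND seq=1464 -> out-of-order
Step 5: SEND seq=7090 -> in-order
Step 6: SEND seq=1069 -> in-order
Step 7: SEND seq=7239 -> in-order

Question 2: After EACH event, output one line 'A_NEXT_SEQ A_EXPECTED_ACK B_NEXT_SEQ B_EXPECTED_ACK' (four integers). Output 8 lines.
1069 7000 7000 1069
1069 7090 7090 1069
1269 7090 7090 1069
1464 7090 7090 1069
1573 7090 7090 1069
1573 7239 7239 1069
1573 7239 7239 1573
1573 7311 7311 1573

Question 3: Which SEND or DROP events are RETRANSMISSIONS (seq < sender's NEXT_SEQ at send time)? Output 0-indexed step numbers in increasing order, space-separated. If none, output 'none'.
Step 0: SEND seq=1000 -> fresh
Step 1: SEND seq=7000 -> fresh
Step 2: DROP seq=1069 -> fresh
Step 3: SEND seq=1269 -> fresh
Step 4: SEND seq=1464 -> fresh
Step 5: SEND seq=7090 -> fresh
Step 6: SEND seq=1069 -> retransmit
Step 7: SEND seq=7239 -> fresh

Answer: 6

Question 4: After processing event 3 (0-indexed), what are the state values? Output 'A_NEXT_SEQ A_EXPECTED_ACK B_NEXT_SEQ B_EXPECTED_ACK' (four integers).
After event 0: A_seq=1069 A_ack=7000 B_seq=7000 B_ack=1069
After event 1: A_seq=1069 A_ack=7090 B_seq=7090 B_ack=1069
After event 2: A_seq=1269 A_ack=7090 B_seq=7090 B_ack=1069
After event 3: A_seq=1464 A_ack=7090 B_seq=7090 B_ack=1069

1464 7090 7090 1069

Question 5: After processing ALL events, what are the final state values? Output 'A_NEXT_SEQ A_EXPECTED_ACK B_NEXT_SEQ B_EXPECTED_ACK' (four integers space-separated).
After event 0: A_seq=1069 A_ack=7000 B_seq=7000 B_ack=1069
After event 1: A_seq=1069 A_ack=7090 B_seq=7090 B_ack=1069
After event 2: A_seq=1269 A_ack=7090 B_seq=7090 B_ack=1069
After event 3: A_seq=1464 A_ack=7090 B_seq=7090 B_ack=1069
After event 4: A_seq=1573 A_ack=7090 B_seq=7090 B_ack=1069
After event 5: A_seq=1573 A_ack=7239 B_seq=7239 B_ack=1069
After event 6: A_seq=1573 A_ack=7239 B_seq=7239 B_ack=1573
After event 7: A_seq=1573 A_ack=7311 B_seq=7311 B_ack=1573

Answer: 1573 7311 7311 1573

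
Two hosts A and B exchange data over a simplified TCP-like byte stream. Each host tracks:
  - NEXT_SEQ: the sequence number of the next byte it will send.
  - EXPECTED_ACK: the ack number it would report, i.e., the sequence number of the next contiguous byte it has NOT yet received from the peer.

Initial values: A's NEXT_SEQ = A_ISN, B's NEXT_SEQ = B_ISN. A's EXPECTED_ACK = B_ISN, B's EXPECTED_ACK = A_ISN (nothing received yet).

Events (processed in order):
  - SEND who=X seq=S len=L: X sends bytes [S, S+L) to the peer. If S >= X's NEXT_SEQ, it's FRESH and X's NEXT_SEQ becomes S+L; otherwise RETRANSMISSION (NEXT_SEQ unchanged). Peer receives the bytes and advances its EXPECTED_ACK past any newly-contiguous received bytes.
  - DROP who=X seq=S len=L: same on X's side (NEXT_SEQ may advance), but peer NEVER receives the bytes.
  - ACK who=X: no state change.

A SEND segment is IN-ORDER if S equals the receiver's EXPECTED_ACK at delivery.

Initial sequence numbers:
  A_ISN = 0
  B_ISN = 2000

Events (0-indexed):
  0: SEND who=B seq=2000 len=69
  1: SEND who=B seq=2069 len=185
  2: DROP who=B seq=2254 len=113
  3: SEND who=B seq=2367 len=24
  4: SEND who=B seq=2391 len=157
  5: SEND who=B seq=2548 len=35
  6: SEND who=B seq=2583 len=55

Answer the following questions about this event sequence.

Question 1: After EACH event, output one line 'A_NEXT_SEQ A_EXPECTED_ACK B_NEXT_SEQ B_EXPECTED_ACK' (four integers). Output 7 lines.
0 2069 2069 0
0 2254 2254 0
0 2254 2367 0
0 2254 2391 0
0 2254 2548 0
0 2254 2583 0
0 2254 2638 0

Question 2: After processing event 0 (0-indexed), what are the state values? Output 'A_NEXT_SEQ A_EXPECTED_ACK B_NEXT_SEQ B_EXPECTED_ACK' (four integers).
After event 0: A_seq=0 A_ack=2069 B_seq=2069 B_ack=0

0 2069 2069 0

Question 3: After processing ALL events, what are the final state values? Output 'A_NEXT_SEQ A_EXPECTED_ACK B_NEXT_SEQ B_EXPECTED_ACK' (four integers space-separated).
Answer: 0 2254 2638 0

Derivation:
After event 0: A_seq=0 A_ack=2069 B_seq=2069 B_ack=0
After event 1: A_seq=0 A_ack=2254 B_seq=2254 B_ack=0
After event 2: A_seq=0 A_ack=2254 B_seq=2367 B_ack=0
After event 3: A_seq=0 A_ack=2254 B_seq=2391 B_ack=0
After event 4: A_seq=0 A_ack=2254 B_seq=2548 B_ack=0
After event 5: A_seq=0 A_ack=2254 B_seq=2583 B_ack=0
After event 6: A_seq=0 A_ack=2254 B_seq=2638 B_ack=0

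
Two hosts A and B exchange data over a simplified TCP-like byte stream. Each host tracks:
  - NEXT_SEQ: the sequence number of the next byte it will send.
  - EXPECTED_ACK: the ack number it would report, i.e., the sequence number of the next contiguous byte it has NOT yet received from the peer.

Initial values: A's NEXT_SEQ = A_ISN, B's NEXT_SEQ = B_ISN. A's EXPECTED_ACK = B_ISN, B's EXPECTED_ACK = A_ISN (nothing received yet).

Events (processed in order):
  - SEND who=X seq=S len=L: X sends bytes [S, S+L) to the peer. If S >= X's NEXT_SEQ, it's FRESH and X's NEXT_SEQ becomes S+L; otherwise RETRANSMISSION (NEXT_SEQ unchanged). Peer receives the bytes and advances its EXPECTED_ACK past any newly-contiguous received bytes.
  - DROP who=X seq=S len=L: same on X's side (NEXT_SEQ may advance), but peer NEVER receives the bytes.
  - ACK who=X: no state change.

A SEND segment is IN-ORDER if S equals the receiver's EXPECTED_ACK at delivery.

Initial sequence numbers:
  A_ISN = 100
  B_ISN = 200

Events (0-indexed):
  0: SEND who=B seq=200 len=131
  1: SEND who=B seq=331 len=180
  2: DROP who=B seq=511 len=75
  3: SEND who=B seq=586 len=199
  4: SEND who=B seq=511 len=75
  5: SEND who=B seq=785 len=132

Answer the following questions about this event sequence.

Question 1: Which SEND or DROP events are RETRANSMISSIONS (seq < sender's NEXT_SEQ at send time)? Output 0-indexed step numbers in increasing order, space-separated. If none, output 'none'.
Step 0: SEND seq=200 -> fresh
Step 1: SEND seq=331 -> fresh
Step 2: DROP seq=511 -> fresh
Step 3: SEND seq=586 -> fresh
Step 4: SEND seq=511 -> retransmit
Step 5: SEND seq=785 -> fresh

Answer: 4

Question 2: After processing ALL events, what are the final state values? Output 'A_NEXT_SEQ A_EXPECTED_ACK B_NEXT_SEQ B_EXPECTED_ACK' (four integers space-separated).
Answer: 100 917 917 100

Derivation:
After event 0: A_seq=100 A_ack=331 B_seq=331 B_ack=100
After event 1: A_seq=100 A_ack=511 B_seq=511 B_ack=100
After event 2: A_seq=100 A_ack=511 B_seq=586 B_ack=100
After event 3: A_seq=100 A_ack=511 B_seq=785 B_ack=100
After event 4: A_seq=100 A_ack=785 B_seq=785 B_ack=100
After event 5: A_seq=100 A_ack=917 B_seq=917 B_ack=100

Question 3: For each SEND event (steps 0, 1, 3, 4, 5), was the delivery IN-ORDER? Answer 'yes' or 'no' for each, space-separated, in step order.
Step 0: SEND seq=200 -> in-order
Step 1: SEND seq=331 -> in-order
Step 3: SEND seq=586 -> out-of-order
Step 4: SEND seq=511 -> in-order
Step 5: SEND seq=785 -> in-order

Answer: yes yes no yes yes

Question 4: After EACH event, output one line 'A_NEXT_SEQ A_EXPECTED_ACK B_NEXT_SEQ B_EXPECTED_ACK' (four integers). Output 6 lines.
100 331 331 100
100 511 511 100
100 511 586 100
100 511 785 100
100 785 785 100
100 917 917 100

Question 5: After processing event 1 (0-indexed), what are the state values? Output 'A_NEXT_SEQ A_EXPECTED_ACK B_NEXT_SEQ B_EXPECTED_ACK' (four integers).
After event 0: A_seq=100 A_ack=331 B_seq=331 B_ack=100
After event 1: A_seq=100 A_ack=511 B_seq=511 B_ack=100

100 511 511 100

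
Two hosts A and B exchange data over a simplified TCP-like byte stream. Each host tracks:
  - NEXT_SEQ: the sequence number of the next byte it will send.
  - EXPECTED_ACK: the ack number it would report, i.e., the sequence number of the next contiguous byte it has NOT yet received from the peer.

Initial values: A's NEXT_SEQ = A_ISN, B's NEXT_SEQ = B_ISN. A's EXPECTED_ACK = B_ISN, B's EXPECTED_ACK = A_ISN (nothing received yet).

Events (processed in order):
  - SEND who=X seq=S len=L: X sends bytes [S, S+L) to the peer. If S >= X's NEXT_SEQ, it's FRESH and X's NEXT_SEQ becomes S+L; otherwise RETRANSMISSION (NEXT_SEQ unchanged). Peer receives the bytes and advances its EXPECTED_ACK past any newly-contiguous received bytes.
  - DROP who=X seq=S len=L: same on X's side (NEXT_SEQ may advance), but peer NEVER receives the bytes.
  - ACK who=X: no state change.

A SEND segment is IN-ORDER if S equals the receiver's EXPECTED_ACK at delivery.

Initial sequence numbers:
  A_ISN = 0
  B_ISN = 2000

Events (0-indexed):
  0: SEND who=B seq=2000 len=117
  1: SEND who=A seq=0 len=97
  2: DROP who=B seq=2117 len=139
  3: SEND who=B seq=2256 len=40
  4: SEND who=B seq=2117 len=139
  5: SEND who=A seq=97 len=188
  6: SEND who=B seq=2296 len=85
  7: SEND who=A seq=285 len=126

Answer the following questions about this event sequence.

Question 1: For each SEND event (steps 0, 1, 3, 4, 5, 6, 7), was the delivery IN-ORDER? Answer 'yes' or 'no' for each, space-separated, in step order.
Answer: yes yes no yes yes yes yes

Derivation:
Step 0: SEND seq=2000 -> in-order
Step 1: SEND seq=0 -> in-order
Step 3: SEND seq=2256 -> out-of-order
Step 4: SEND seq=2117 -> in-order
Step 5: SEND seq=97 -> in-order
Step 6: SEND seq=2296 -> in-order
Step 7: SEND seq=285 -> in-order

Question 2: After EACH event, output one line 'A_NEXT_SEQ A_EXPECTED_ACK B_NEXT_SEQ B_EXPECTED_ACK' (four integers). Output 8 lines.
0 2117 2117 0
97 2117 2117 97
97 2117 2256 97
97 2117 2296 97
97 2296 2296 97
285 2296 2296 285
285 2381 2381 285
411 2381 2381 411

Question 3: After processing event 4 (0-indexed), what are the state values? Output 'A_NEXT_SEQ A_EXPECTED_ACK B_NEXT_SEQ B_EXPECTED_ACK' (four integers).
After event 0: A_seq=0 A_ack=2117 B_seq=2117 B_ack=0
After event 1: A_seq=97 A_ack=2117 B_seq=2117 B_ack=97
After event 2: A_seq=97 A_ack=2117 B_seq=2256 B_ack=97
After event 3: A_seq=97 A_ack=2117 B_seq=2296 B_ack=97
After event 4: A_seq=97 A_ack=2296 B_seq=2296 B_ack=97

97 2296 2296 97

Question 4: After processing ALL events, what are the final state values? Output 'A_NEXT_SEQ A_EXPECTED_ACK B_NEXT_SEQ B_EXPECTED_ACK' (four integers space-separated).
After event 0: A_seq=0 A_ack=2117 B_seq=2117 B_ack=0
After event 1: A_seq=97 A_ack=2117 B_seq=2117 B_ack=97
After event 2: A_seq=97 A_ack=2117 B_seq=2256 B_ack=97
After event 3: A_seq=97 A_ack=2117 B_seq=2296 B_ack=97
After event 4: A_seq=97 A_ack=2296 B_seq=2296 B_ack=97
After event 5: A_seq=285 A_ack=2296 B_seq=2296 B_ack=285
After event 6: A_seq=285 A_ack=2381 B_seq=2381 B_ack=285
After event 7: A_seq=411 A_ack=2381 B_seq=2381 B_ack=411

Answer: 411 2381 2381 411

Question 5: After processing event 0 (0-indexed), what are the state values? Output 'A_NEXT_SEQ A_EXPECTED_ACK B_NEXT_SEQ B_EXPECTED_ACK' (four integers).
After event 0: A_seq=0 A_ack=2117 B_seq=2117 B_ack=0

0 2117 2117 0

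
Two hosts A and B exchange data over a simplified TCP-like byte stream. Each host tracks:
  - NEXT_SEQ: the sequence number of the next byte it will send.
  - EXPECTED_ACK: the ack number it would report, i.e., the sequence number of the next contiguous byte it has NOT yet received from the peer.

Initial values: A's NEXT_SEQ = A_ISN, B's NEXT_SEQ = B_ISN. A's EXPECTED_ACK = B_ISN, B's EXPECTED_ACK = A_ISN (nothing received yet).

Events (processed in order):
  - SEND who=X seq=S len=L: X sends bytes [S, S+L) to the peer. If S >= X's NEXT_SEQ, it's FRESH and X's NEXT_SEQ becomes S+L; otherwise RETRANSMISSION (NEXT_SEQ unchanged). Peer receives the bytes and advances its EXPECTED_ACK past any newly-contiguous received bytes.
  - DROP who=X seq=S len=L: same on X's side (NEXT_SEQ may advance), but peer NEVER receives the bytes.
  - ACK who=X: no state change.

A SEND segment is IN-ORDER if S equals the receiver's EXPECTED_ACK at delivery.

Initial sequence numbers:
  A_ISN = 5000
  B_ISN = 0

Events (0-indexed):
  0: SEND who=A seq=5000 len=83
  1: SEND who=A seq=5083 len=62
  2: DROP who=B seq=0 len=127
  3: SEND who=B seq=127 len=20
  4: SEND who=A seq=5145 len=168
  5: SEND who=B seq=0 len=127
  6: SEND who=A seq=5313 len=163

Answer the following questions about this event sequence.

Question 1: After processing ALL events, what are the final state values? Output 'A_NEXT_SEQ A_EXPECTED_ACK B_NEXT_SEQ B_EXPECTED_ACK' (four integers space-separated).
Answer: 5476 147 147 5476

Derivation:
After event 0: A_seq=5083 A_ack=0 B_seq=0 B_ack=5083
After event 1: A_seq=5145 A_ack=0 B_seq=0 B_ack=5145
After event 2: A_seq=5145 A_ack=0 B_seq=127 B_ack=5145
After event 3: A_seq=5145 A_ack=0 B_seq=147 B_ack=5145
After event 4: A_seq=5313 A_ack=0 B_seq=147 B_ack=5313
After event 5: A_seq=5313 A_ack=147 B_seq=147 B_ack=5313
After event 6: A_seq=5476 A_ack=147 B_seq=147 B_ack=5476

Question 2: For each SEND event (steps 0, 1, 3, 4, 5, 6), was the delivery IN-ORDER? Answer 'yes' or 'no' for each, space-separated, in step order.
Answer: yes yes no yes yes yes

Derivation:
Step 0: SEND seq=5000 -> in-order
Step 1: SEND seq=5083 -> in-order
Step 3: SEND seq=127 -> out-of-order
Step 4: SEND seq=5145 -> in-order
Step 5: SEND seq=0 -> in-order
Step 6: SEND seq=5313 -> in-order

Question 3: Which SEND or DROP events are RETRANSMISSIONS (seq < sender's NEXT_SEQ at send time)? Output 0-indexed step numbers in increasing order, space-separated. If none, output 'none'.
Step 0: SEND seq=5000 -> fresh
Step 1: SEND seq=5083 -> fresh
Step 2: DROP seq=0 -> fresh
Step 3: SEND seq=127 -> fresh
Step 4: SEND seq=5145 -> fresh
Step 5: SEND seq=0 -> retransmit
Step 6: SEND seq=5313 -> fresh

Answer: 5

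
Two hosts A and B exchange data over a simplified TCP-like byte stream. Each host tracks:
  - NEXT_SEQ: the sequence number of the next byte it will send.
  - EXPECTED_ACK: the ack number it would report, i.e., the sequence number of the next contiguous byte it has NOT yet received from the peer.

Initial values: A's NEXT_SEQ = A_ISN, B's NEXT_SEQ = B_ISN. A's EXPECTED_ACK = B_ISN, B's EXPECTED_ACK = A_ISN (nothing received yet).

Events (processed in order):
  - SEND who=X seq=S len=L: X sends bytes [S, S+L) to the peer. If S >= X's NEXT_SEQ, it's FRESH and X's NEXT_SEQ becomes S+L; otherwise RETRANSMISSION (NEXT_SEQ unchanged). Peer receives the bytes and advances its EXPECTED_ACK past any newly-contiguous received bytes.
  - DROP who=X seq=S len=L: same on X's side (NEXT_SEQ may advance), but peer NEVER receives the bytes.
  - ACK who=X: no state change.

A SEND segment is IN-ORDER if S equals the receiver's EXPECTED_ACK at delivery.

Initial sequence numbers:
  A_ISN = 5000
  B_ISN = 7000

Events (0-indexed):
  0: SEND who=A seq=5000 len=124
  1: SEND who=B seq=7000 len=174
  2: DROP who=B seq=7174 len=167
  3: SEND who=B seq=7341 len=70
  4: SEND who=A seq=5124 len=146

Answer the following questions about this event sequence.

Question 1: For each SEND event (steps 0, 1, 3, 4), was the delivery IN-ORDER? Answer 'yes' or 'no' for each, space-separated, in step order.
Answer: yes yes no yes

Derivation:
Step 0: SEND seq=5000 -> in-order
Step 1: SEND seq=7000 -> in-order
Step 3: SEND seq=7341 -> out-of-order
Step 4: SEND seq=5124 -> in-order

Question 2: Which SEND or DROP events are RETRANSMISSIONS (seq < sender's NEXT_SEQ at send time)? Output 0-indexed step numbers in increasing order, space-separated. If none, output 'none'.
Answer: none

Derivation:
Step 0: SEND seq=5000 -> fresh
Step 1: SEND seq=7000 -> fresh
Step 2: DROP seq=7174 -> fresh
Step 3: SEND seq=7341 -> fresh
Step 4: SEND seq=5124 -> fresh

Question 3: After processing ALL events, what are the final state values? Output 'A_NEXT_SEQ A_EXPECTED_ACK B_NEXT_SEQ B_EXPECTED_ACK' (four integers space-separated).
After event 0: A_seq=5124 A_ack=7000 B_seq=7000 B_ack=5124
After event 1: A_seq=5124 A_ack=7174 B_seq=7174 B_ack=5124
After event 2: A_seq=5124 A_ack=7174 B_seq=7341 B_ack=5124
After event 3: A_seq=5124 A_ack=7174 B_seq=7411 B_ack=5124
After event 4: A_seq=5270 A_ack=7174 B_seq=7411 B_ack=5270

Answer: 5270 7174 7411 5270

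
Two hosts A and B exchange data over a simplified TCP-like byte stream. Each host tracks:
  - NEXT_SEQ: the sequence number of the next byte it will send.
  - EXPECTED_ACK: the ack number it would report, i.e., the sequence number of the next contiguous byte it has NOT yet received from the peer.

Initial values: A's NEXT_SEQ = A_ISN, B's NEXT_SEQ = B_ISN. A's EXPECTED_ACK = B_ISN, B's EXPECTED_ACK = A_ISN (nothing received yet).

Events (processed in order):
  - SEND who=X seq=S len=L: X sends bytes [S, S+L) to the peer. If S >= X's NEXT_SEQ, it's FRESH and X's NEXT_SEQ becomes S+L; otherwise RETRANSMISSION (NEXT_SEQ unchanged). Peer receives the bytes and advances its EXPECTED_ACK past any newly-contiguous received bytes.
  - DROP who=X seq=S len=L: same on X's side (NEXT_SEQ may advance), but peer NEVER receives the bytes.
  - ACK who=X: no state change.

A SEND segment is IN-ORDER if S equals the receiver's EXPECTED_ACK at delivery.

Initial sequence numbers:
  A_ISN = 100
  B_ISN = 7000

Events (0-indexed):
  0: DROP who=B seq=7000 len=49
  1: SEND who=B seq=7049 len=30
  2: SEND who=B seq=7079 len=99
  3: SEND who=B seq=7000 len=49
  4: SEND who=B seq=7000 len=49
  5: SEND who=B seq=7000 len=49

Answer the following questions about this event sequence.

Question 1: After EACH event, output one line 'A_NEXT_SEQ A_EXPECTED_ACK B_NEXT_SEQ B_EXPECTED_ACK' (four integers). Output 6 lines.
100 7000 7049 100
100 7000 7079 100
100 7000 7178 100
100 7178 7178 100
100 7178 7178 100
100 7178 7178 100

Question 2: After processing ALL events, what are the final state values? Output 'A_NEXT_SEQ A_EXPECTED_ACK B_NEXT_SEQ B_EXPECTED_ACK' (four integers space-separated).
Answer: 100 7178 7178 100

Derivation:
After event 0: A_seq=100 A_ack=7000 B_seq=7049 B_ack=100
After event 1: A_seq=100 A_ack=7000 B_seq=7079 B_ack=100
After event 2: A_seq=100 A_ack=7000 B_seq=7178 B_ack=100
After event 3: A_seq=100 A_ack=7178 B_seq=7178 B_ack=100
After event 4: A_seq=100 A_ack=7178 B_seq=7178 B_ack=100
After event 5: A_seq=100 A_ack=7178 B_seq=7178 B_ack=100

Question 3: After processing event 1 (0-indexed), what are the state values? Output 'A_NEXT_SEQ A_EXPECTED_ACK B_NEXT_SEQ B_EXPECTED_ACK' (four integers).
After event 0: A_seq=100 A_ack=7000 B_seq=7049 B_ack=100
After event 1: A_seq=100 A_ack=7000 B_seq=7079 B_ack=100

100 7000 7079 100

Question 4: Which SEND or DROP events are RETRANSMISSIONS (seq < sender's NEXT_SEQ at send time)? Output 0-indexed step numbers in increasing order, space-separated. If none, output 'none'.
Step 0: DROP seq=7000 -> fresh
Step 1: SEND seq=7049 -> fresh
Step 2: SEND seq=7079 -> fresh
Step 3: SEND seq=7000 -> retransmit
Step 4: SEND seq=7000 -> retransmit
Step 5: SEND seq=7000 -> retransmit

Answer: 3 4 5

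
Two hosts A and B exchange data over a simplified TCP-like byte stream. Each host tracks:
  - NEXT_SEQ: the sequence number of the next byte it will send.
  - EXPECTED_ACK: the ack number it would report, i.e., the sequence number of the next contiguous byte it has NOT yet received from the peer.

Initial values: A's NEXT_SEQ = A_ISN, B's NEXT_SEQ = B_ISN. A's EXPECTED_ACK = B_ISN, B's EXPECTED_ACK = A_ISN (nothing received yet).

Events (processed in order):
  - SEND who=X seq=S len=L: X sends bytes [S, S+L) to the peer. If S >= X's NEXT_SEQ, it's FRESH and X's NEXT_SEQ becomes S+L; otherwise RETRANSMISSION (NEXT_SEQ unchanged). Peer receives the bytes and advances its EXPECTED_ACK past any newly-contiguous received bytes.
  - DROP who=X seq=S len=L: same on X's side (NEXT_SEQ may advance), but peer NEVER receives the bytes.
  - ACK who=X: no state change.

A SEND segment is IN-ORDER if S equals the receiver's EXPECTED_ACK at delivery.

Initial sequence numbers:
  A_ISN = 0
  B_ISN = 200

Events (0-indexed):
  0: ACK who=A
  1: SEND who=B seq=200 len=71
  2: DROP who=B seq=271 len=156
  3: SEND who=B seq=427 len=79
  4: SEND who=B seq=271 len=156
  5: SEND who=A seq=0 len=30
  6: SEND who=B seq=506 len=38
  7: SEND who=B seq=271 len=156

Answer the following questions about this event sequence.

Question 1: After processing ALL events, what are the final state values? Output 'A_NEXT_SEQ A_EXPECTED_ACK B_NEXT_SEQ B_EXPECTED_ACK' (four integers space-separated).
Answer: 30 544 544 30

Derivation:
After event 0: A_seq=0 A_ack=200 B_seq=200 B_ack=0
After event 1: A_seq=0 A_ack=271 B_seq=271 B_ack=0
After event 2: A_seq=0 A_ack=271 B_seq=427 B_ack=0
After event 3: A_seq=0 A_ack=271 B_seq=506 B_ack=0
After event 4: A_seq=0 A_ack=506 B_seq=506 B_ack=0
After event 5: A_seq=30 A_ack=506 B_seq=506 B_ack=30
After event 6: A_seq=30 A_ack=544 B_seq=544 B_ack=30
After event 7: A_seq=30 A_ack=544 B_seq=544 B_ack=30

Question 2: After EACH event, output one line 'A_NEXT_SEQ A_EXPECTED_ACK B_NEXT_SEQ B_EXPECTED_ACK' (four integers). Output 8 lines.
0 200 200 0
0 271 271 0
0 271 427 0
0 271 506 0
0 506 506 0
30 506 506 30
30 544 544 30
30 544 544 30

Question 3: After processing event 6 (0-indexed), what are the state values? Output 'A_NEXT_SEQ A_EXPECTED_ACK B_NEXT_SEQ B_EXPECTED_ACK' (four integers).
After event 0: A_seq=0 A_ack=200 B_seq=200 B_ack=0
After event 1: A_seq=0 A_ack=271 B_seq=271 B_ack=0
After event 2: A_seq=0 A_ack=271 B_seq=427 B_ack=0
After event 3: A_seq=0 A_ack=271 B_seq=506 B_ack=0
After event 4: A_seq=0 A_ack=506 B_seq=506 B_ack=0
After event 5: A_seq=30 A_ack=506 B_seq=506 B_ack=30
After event 6: A_seq=30 A_ack=544 B_seq=544 B_ack=30

30 544 544 30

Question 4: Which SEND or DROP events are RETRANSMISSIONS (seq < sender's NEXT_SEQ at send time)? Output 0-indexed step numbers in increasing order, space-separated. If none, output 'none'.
Answer: 4 7

Derivation:
Step 1: SEND seq=200 -> fresh
Step 2: DROP seq=271 -> fresh
Step 3: SEND seq=427 -> fresh
Step 4: SEND seq=271 -> retransmit
Step 5: SEND seq=0 -> fresh
Step 6: SEND seq=506 -> fresh
Step 7: SEND seq=271 -> retransmit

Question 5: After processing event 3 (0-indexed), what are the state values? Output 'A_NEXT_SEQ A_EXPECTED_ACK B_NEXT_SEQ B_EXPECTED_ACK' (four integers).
After event 0: A_seq=0 A_ack=200 B_seq=200 B_ack=0
After event 1: A_seq=0 A_ack=271 B_seq=271 B_ack=0
After event 2: A_seq=0 A_ack=271 B_seq=427 B_ack=0
After event 3: A_seq=0 A_ack=271 B_seq=506 B_ack=0

0 271 506 0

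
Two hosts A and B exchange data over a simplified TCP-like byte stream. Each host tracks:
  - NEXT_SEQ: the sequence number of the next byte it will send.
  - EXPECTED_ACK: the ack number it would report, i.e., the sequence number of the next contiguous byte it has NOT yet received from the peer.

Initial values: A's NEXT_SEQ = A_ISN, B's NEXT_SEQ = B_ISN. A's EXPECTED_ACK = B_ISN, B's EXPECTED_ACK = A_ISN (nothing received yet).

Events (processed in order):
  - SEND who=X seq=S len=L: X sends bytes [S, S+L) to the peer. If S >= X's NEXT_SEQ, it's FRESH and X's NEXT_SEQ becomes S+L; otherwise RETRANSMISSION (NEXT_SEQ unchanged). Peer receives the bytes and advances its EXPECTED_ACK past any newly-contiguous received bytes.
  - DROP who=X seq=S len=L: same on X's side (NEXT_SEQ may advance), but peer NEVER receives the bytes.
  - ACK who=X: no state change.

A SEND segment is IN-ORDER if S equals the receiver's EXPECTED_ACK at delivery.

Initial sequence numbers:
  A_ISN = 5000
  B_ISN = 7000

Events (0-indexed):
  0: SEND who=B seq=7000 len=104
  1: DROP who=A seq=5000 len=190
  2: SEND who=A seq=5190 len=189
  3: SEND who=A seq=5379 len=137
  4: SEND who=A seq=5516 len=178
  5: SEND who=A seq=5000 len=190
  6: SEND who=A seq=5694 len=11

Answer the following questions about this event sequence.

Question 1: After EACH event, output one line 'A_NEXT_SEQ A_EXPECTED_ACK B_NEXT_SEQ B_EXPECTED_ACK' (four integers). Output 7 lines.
5000 7104 7104 5000
5190 7104 7104 5000
5379 7104 7104 5000
5516 7104 7104 5000
5694 7104 7104 5000
5694 7104 7104 5694
5705 7104 7104 5705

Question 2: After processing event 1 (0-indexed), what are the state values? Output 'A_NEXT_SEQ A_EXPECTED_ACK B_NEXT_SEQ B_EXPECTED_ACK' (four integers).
After event 0: A_seq=5000 A_ack=7104 B_seq=7104 B_ack=5000
After event 1: A_seq=5190 A_ack=7104 B_seq=7104 B_ack=5000

5190 7104 7104 5000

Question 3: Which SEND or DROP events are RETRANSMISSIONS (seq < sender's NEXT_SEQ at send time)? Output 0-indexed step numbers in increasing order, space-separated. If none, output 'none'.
Step 0: SEND seq=7000 -> fresh
Step 1: DROP seq=5000 -> fresh
Step 2: SEND seq=5190 -> fresh
Step 3: SEND seq=5379 -> fresh
Step 4: SEND seq=5516 -> fresh
Step 5: SEND seq=5000 -> retransmit
Step 6: SEND seq=5694 -> fresh

Answer: 5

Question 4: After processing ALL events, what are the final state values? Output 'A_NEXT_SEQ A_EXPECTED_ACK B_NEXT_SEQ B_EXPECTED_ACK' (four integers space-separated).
After event 0: A_seq=5000 A_ack=7104 B_seq=7104 B_ack=5000
After event 1: A_seq=5190 A_ack=7104 B_seq=7104 B_ack=5000
After event 2: A_seq=5379 A_ack=7104 B_seq=7104 B_ack=5000
After event 3: A_seq=5516 A_ack=7104 B_seq=7104 B_ack=5000
After event 4: A_seq=5694 A_ack=7104 B_seq=7104 B_ack=5000
After event 5: A_seq=5694 A_ack=7104 B_seq=7104 B_ack=5694
After event 6: A_seq=5705 A_ack=7104 B_seq=7104 B_ack=5705

Answer: 5705 7104 7104 5705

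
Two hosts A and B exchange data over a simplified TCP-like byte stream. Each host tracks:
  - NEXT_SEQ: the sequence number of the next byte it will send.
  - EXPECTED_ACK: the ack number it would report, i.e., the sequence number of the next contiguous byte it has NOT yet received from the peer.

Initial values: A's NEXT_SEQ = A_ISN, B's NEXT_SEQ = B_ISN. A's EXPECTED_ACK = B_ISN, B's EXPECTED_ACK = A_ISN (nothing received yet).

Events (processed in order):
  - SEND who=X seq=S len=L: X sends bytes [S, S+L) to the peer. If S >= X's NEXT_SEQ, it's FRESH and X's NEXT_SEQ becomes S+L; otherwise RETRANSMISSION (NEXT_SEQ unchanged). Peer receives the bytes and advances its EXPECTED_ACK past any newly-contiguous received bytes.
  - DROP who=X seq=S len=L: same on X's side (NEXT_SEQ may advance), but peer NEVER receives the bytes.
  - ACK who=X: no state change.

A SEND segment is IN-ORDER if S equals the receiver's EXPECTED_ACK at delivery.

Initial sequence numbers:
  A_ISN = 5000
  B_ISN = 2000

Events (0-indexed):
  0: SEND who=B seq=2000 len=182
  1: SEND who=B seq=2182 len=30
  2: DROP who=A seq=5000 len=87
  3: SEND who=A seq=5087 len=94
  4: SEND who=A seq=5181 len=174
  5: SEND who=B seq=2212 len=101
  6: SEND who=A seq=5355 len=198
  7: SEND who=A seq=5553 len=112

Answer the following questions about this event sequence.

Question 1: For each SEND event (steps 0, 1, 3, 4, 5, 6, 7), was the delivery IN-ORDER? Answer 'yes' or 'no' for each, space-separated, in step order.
Answer: yes yes no no yes no no

Derivation:
Step 0: SEND seq=2000 -> in-order
Step 1: SEND seq=2182 -> in-order
Step 3: SEND seq=5087 -> out-of-order
Step 4: SEND seq=5181 -> out-of-order
Step 5: SEND seq=2212 -> in-order
Step 6: SEND seq=5355 -> out-of-order
Step 7: SEND seq=5553 -> out-of-order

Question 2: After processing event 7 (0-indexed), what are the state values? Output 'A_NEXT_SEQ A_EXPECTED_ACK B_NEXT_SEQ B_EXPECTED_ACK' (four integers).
After event 0: A_seq=5000 A_ack=2182 B_seq=2182 B_ack=5000
After event 1: A_seq=5000 A_ack=2212 B_seq=2212 B_ack=5000
After event 2: A_seq=5087 A_ack=2212 B_seq=2212 B_ack=5000
After event 3: A_seq=5181 A_ack=2212 B_seq=2212 B_ack=5000
After event 4: A_seq=5355 A_ack=2212 B_seq=2212 B_ack=5000
After event 5: A_seq=5355 A_ack=2313 B_seq=2313 B_ack=5000
After event 6: A_seq=5553 A_ack=2313 B_seq=2313 B_ack=5000
After event 7: A_seq=5665 A_ack=2313 B_seq=2313 B_ack=5000

5665 2313 2313 5000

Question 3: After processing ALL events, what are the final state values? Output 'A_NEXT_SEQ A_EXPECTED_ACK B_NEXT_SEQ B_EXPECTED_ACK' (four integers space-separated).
After event 0: A_seq=5000 A_ack=2182 B_seq=2182 B_ack=5000
After event 1: A_seq=5000 A_ack=2212 B_seq=2212 B_ack=5000
After event 2: A_seq=5087 A_ack=2212 B_seq=2212 B_ack=5000
After event 3: A_seq=5181 A_ack=2212 B_seq=2212 B_ack=5000
After event 4: A_seq=5355 A_ack=2212 B_seq=2212 B_ack=5000
After event 5: A_seq=5355 A_ack=2313 B_seq=2313 B_ack=5000
After event 6: A_seq=5553 A_ack=2313 B_seq=2313 B_ack=5000
After event 7: A_seq=5665 A_ack=2313 B_seq=2313 B_ack=5000

Answer: 5665 2313 2313 5000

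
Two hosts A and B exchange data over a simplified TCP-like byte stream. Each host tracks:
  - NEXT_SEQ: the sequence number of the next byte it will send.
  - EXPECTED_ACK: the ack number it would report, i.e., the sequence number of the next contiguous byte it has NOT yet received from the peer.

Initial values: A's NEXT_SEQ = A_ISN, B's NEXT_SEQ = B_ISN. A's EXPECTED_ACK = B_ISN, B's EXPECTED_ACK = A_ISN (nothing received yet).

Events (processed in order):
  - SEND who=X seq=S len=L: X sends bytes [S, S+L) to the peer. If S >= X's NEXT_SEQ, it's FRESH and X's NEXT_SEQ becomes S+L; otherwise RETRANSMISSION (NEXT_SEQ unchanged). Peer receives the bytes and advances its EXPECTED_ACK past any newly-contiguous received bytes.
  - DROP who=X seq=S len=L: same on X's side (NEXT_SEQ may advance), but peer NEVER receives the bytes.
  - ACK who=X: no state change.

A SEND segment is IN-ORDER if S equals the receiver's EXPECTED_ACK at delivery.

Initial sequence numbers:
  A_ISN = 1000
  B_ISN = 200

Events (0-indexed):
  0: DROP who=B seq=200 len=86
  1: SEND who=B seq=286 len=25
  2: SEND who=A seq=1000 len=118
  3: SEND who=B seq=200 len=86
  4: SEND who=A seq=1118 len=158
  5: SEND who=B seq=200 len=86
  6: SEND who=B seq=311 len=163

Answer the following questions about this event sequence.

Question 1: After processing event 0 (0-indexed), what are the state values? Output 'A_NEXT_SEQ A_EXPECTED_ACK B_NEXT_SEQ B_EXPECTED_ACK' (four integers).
After event 0: A_seq=1000 A_ack=200 B_seq=286 B_ack=1000

1000 200 286 1000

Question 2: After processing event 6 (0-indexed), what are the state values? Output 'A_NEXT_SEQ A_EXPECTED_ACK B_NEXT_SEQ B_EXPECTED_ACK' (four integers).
After event 0: A_seq=1000 A_ack=200 B_seq=286 B_ack=1000
After event 1: A_seq=1000 A_ack=200 B_seq=311 B_ack=1000
After event 2: A_seq=1118 A_ack=200 B_seq=311 B_ack=1118
After event 3: A_seq=1118 A_ack=311 B_seq=311 B_ack=1118
After event 4: A_seq=1276 A_ack=311 B_seq=311 B_ack=1276
After event 5: A_seq=1276 A_ack=311 B_seq=311 B_ack=1276
After event 6: A_seq=1276 A_ack=474 B_seq=474 B_ack=1276

1276 474 474 1276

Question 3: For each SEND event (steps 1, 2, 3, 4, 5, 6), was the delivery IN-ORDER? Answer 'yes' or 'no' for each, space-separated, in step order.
Step 1: SEND seq=286 -> out-of-order
Step 2: SEND seq=1000 -> in-order
Step 3: SEND seq=200 -> in-order
Step 4: SEND seq=1118 -> in-order
Step 5: SEND seq=200 -> out-of-order
Step 6: SEND seq=311 -> in-order

Answer: no yes yes yes no yes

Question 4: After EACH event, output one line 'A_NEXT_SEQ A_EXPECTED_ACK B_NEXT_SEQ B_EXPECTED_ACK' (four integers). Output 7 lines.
1000 200 286 1000
1000 200 311 1000
1118 200 311 1118
1118 311 311 1118
1276 311 311 1276
1276 311 311 1276
1276 474 474 1276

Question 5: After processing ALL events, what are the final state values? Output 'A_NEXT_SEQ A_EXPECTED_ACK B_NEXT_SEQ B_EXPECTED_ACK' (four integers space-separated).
After event 0: A_seq=1000 A_ack=200 B_seq=286 B_ack=1000
After event 1: A_seq=1000 A_ack=200 B_seq=311 B_ack=1000
After event 2: A_seq=1118 A_ack=200 B_seq=311 B_ack=1118
After event 3: A_seq=1118 A_ack=311 B_seq=311 B_ack=1118
After event 4: A_seq=1276 A_ack=311 B_seq=311 B_ack=1276
After event 5: A_seq=1276 A_ack=311 B_seq=311 B_ack=1276
After event 6: A_seq=1276 A_ack=474 B_seq=474 B_ack=1276

Answer: 1276 474 474 1276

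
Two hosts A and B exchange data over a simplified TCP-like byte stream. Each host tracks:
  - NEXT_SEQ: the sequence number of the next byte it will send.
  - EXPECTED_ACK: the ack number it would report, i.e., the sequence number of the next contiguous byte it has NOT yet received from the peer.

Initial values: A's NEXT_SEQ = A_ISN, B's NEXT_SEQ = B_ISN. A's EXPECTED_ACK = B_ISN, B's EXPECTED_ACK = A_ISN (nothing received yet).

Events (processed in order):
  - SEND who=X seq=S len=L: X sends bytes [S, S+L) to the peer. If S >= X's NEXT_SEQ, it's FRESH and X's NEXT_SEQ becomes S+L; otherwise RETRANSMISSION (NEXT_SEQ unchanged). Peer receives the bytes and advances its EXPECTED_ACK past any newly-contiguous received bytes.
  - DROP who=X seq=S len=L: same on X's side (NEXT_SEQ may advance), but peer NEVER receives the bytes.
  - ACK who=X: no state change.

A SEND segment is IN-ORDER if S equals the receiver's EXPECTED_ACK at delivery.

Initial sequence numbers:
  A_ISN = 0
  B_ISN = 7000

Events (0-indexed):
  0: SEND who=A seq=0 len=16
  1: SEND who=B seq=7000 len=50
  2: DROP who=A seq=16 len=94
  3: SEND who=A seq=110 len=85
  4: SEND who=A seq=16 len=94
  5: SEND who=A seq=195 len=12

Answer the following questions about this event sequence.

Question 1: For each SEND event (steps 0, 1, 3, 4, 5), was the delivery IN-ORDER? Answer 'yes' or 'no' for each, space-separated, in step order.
Step 0: SEND seq=0 -> in-order
Step 1: SEND seq=7000 -> in-order
Step 3: SEND seq=110 -> out-of-order
Step 4: SEND seq=16 -> in-order
Step 5: SEND seq=195 -> in-order

Answer: yes yes no yes yes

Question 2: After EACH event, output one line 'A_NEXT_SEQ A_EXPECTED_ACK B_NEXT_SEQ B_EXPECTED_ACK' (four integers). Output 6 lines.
16 7000 7000 16
16 7050 7050 16
110 7050 7050 16
195 7050 7050 16
195 7050 7050 195
207 7050 7050 207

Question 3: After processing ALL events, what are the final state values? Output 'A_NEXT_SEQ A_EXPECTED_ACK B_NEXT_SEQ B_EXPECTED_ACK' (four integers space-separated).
Answer: 207 7050 7050 207

Derivation:
After event 0: A_seq=16 A_ack=7000 B_seq=7000 B_ack=16
After event 1: A_seq=16 A_ack=7050 B_seq=7050 B_ack=16
After event 2: A_seq=110 A_ack=7050 B_seq=7050 B_ack=16
After event 3: A_seq=195 A_ack=7050 B_seq=7050 B_ack=16
After event 4: A_seq=195 A_ack=7050 B_seq=7050 B_ack=195
After event 5: A_seq=207 A_ack=7050 B_seq=7050 B_ack=207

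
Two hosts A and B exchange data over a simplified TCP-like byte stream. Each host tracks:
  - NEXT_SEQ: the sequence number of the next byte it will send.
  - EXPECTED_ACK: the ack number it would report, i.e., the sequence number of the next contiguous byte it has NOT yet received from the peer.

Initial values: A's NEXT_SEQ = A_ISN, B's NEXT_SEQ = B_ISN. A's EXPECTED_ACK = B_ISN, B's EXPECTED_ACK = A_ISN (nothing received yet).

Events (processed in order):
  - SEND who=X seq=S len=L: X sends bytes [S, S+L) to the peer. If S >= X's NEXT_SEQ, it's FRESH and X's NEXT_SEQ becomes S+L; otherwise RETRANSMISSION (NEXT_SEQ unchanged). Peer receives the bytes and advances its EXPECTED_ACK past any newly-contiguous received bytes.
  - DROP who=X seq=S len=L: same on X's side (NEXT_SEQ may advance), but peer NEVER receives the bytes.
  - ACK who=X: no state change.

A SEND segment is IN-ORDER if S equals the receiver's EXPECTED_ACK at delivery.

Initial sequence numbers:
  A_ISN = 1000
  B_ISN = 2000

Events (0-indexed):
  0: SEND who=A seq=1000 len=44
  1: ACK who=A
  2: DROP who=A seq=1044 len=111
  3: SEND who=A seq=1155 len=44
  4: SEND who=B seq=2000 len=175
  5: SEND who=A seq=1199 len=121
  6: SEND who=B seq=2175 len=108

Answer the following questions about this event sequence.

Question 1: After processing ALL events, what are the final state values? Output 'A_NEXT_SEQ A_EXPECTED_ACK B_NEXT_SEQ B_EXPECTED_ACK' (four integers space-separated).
Answer: 1320 2283 2283 1044

Derivation:
After event 0: A_seq=1044 A_ack=2000 B_seq=2000 B_ack=1044
After event 1: A_seq=1044 A_ack=2000 B_seq=2000 B_ack=1044
After event 2: A_seq=1155 A_ack=2000 B_seq=2000 B_ack=1044
After event 3: A_seq=1199 A_ack=2000 B_seq=2000 B_ack=1044
After event 4: A_seq=1199 A_ack=2175 B_seq=2175 B_ack=1044
After event 5: A_seq=1320 A_ack=2175 B_seq=2175 B_ack=1044
After event 6: A_seq=1320 A_ack=2283 B_seq=2283 B_ack=1044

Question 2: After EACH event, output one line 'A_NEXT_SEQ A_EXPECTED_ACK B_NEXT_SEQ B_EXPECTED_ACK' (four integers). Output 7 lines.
1044 2000 2000 1044
1044 2000 2000 1044
1155 2000 2000 1044
1199 2000 2000 1044
1199 2175 2175 1044
1320 2175 2175 1044
1320 2283 2283 1044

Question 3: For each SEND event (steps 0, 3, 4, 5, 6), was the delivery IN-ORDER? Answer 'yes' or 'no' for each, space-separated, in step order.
Answer: yes no yes no yes

Derivation:
Step 0: SEND seq=1000 -> in-order
Step 3: SEND seq=1155 -> out-of-order
Step 4: SEND seq=2000 -> in-order
Step 5: SEND seq=1199 -> out-of-order
Step 6: SEND seq=2175 -> in-order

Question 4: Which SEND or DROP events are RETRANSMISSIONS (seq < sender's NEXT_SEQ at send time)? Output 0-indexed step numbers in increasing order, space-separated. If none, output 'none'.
Answer: none

Derivation:
Step 0: SEND seq=1000 -> fresh
Step 2: DROP seq=1044 -> fresh
Step 3: SEND seq=1155 -> fresh
Step 4: SEND seq=2000 -> fresh
Step 5: SEND seq=1199 -> fresh
Step 6: SEND seq=2175 -> fresh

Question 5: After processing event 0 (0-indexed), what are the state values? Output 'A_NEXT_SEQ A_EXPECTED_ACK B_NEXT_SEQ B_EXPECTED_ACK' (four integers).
After event 0: A_seq=1044 A_ack=2000 B_seq=2000 B_ack=1044

1044 2000 2000 1044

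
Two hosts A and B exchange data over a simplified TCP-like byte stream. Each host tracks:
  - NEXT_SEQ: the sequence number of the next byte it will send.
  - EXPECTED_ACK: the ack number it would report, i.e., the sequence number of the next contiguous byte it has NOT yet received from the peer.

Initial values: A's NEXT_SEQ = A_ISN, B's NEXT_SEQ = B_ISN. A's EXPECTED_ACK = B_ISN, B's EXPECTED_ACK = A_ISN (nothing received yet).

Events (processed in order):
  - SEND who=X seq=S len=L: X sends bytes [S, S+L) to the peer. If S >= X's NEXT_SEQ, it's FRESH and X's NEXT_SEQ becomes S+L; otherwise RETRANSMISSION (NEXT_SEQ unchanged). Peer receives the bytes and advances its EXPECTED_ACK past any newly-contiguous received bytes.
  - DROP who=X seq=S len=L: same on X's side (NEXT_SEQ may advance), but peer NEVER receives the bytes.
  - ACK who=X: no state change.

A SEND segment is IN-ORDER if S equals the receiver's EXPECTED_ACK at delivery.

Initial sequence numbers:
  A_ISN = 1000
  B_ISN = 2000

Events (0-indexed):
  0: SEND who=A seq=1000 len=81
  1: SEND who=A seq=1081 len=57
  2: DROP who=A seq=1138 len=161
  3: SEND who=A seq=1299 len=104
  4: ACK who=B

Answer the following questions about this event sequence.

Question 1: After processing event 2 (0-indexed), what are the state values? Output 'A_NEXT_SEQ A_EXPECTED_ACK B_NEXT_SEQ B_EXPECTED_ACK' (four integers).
After event 0: A_seq=1081 A_ack=2000 B_seq=2000 B_ack=1081
After event 1: A_seq=1138 A_ack=2000 B_seq=2000 B_ack=1138
After event 2: A_seq=1299 A_ack=2000 B_seq=2000 B_ack=1138

1299 2000 2000 1138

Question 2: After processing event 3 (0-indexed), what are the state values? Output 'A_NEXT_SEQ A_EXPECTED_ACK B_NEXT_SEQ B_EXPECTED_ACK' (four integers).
After event 0: A_seq=1081 A_ack=2000 B_seq=2000 B_ack=1081
After event 1: A_seq=1138 A_ack=2000 B_seq=2000 B_ack=1138
After event 2: A_seq=1299 A_ack=2000 B_seq=2000 B_ack=1138
After event 3: A_seq=1403 A_ack=2000 B_seq=2000 B_ack=1138

1403 2000 2000 1138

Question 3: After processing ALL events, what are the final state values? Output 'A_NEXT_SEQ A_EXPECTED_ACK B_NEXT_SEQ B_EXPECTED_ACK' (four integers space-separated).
After event 0: A_seq=1081 A_ack=2000 B_seq=2000 B_ack=1081
After event 1: A_seq=1138 A_ack=2000 B_seq=2000 B_ack=1138
After event 2: A_seq=1299 A_ack=2000 B_seq=2000 B_ack=1138
After event 3: A_seq=1403 A_ack=2000 B_seq=2000 B_ack=1138
After event 4: A_seq=1403 A_ack=2000 B_seq=2000 B_ack=1138

Answer: 1403 2000 2000 1138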